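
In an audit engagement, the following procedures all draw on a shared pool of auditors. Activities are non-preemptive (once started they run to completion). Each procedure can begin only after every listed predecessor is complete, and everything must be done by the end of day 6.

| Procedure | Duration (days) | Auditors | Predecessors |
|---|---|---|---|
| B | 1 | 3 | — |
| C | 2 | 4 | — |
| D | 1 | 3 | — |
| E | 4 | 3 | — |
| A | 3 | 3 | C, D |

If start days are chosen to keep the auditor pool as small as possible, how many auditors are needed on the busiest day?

Early-start (B@1, C@1, D@1, E@1, A@3) gives peak 13: d1:13  d2:7  d3:6  d4:6  d5:3  d6:0.
Shift D→2, E→3.
Schedule B@1, C@1, D@2, E@3, A@3: d1:7  d2:7  d3:6  d4:6  d5:6  d6:3 — peak 7.

7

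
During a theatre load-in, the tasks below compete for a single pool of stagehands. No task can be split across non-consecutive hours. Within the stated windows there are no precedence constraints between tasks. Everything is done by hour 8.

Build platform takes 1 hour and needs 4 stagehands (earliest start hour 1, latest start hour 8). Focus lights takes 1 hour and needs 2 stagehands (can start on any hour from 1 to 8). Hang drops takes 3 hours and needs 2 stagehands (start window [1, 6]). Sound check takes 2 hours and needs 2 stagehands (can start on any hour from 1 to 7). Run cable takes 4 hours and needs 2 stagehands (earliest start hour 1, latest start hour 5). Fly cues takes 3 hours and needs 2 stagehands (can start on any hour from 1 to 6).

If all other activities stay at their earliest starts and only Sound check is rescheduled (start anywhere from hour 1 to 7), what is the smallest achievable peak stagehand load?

12

Sound check@1: h1:14  h2:8  h3:6  h4:2  h5:0  h6:0  h7:0  h8:0 → peak 14
Sound check@2: h1:12  h2:8  h3:8  h4:2  h5:0  h6:0  h7:0  h8:0 → peak 12
Sound check@3: h1:12  h2:6  h3:8  h4:4  h5:0  h6:0  h7:0  h8:0 → peak 12
Sound check@4: h1:12  h2:6  h3:6  h4:4  h5:2  h6:0  h7:0  h8:0 → peak 12
Sound check@5: h1:12  h2:6  h3:6  h4:2  h5:2  h6:2  h7:0  h8:0 → peak 12
Sound check@6: h1:12  h2:6  h3:6  h4:2  h5:0  h6:2  h7:2  h8:0 → peak 12
Sound check@7: h1:12  h2:6  h3:6  h4:2  h5:0  h6:0  h7:2  h8:2 → peak 12
Best is Sound check@2, peak 12.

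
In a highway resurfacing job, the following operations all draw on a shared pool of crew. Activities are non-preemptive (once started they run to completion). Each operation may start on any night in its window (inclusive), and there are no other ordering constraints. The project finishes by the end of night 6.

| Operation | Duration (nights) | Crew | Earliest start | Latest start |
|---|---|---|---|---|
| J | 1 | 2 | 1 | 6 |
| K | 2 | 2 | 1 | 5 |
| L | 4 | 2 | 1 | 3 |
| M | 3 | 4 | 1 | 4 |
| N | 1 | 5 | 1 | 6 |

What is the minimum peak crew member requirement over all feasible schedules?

Early-start (J@1, K@1, L@1, M@1, N@1) gives peak 15: n1:15  n2:8  n3:6  n4:2  n5:0  n6:0.
Shift M→3, N→6.
Schedule J@1, K@1, L@1, M@3, N@6: n1:6  n2:4  n3:6  n4:6  n5:4  n6:5 — peak 6.
Total crew member-nights = 31 over 6 nights ⇒ peak ≥ ⌈31/6⌉ = 6, so 6 is optimal.

6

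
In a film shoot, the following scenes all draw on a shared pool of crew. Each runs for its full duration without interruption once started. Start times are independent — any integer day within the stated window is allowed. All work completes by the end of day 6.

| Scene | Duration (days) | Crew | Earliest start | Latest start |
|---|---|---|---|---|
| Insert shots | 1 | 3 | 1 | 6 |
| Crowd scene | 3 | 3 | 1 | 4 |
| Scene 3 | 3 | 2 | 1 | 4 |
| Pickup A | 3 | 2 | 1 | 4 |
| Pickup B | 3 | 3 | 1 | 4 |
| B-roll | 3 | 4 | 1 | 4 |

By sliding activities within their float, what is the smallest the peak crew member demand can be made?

9

Early-start (Insert shots@1, Crowd scene@1, Scene 3@1, Pickup A@1, Pickup B@1, B-roll@1) gives peak 17: d1:17  d2:14  d3:14  d4:0  d5:0  d6:0.
Shift Pickup A→2, Pickup B→4, B-roll→4.
Schedule Insert shots@1, Crowd scene@1, Scene 3@1, Pickup A@2, Pickup B@4, B-roll@4: d1:8  d2:7  d3:7  d4:9  d5:7  d6:7 — peak 9.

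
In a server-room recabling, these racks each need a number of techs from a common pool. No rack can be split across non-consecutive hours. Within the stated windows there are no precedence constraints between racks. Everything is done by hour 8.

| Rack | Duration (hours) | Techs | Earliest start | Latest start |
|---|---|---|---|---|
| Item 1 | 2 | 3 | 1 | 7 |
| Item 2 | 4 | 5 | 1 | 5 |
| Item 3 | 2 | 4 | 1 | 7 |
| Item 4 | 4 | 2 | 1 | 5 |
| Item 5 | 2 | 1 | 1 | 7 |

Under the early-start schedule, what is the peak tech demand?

Early-start schedule: Item 1@1, Item 2@1, Item 3@1, Item 4@1, Item 5@1.
Load per hour: hour 1: 15, hour 2: 15, hour 3: 7, hour 4: 7, hour 5: 0, hour 6: 0, hour 7: 0, hour 8: 0.
Peak is 15.

15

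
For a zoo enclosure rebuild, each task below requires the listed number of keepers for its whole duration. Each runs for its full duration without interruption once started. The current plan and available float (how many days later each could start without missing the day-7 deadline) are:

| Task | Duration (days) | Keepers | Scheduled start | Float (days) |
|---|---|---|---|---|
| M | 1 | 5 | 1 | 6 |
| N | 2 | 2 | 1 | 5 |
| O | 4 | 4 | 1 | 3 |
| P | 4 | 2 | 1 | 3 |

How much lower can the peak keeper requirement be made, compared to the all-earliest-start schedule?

Early-start peak: d1:13  d2:8  d3:6  d4:6  d5:0  d6:0  d7:0 ⇒ 13.
Leveled (M@1, N@2, O@2, P@4): d1:5  d2:6  d3:6  d4:6  d5:6  d6:2  d7:2 ⇒ 6.
Reduction 13 − 6 = 7.

7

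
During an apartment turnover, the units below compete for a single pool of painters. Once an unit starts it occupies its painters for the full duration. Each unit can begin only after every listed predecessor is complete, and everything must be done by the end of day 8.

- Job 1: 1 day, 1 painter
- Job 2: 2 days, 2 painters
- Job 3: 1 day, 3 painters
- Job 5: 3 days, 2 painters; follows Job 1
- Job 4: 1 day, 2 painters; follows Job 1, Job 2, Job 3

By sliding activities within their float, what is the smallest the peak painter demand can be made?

3

Early-start (Job 1@1, Job 2@1, Job 3@1, Job 5@2, Job 4@3) gives peak 6: d1:6  d2:4  d3:4  d4:2  d5:0  d6:0  d7:0  d8:0.
Shift Job 3→3, Job 5→4, Job 4→7.
Schedule Job 1@1, Job 2@1, Job 3@3, Job 5@4, Job 4@7: d1:3  d2:2  d3:3  d4:2  d5:2  d6:2  d7:2  d8:0 — peak 3.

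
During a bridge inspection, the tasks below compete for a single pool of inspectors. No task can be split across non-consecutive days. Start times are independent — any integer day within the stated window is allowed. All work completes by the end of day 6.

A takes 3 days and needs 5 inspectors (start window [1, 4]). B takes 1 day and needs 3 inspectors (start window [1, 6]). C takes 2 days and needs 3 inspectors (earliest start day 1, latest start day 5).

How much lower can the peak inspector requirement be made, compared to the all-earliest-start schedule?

Early-start peak: d1:11  d2:8  d3:5  d4:0  d5:0  d6:0 ⇒ 11.
Leveled (A@1, B@4, C@5): d1:5  d2:5  d3:5  d4:3  d5:3  d6:3 ⇒ 5.
Reduction 11 − 5 = 6.

6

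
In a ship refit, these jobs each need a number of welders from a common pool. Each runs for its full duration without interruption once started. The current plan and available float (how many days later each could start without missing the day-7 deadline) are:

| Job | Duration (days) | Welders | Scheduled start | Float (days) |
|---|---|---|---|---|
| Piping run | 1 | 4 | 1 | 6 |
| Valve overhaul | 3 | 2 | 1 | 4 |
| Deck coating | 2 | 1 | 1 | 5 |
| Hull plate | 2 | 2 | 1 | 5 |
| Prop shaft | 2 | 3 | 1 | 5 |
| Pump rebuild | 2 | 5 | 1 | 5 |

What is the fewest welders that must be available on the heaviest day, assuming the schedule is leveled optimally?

5

Early-start (Piping run@1, Valve overhaul@1, Deck coating@1, Hull plate@1, Prop shaft@1, Pump rebuild@1) gives peak 17: d1:17  d2:13  d3:2  d4:0  d5:0  d6:0  d7:0.
Shift Valve overhaul→2, Hull plate→2, Prop shaft→4, Pump rebuild→6.
Schedule Piping run@1, Valve overhaul@2, Deck coating@1, Hull plate@2, Prop shaft@4, Pump rebuild@6: d1:5  d2:5  d3:4  d4:5  d5:3  d6:5  d7:5 — peak 5.
Total welder-days = 32 over 7 days ⇒ peak ≥ ⌈32/7⌉ = 5, so 5 is optimal.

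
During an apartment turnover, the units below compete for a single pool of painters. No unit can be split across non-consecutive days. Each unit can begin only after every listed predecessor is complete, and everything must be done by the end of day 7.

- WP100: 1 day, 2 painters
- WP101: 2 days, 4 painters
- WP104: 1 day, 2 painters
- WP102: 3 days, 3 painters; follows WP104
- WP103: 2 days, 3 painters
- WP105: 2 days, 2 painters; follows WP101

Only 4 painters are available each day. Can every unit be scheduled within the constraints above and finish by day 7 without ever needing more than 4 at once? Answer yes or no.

no

Total painter-days = 31; over 7 days the average is 31/7 > 4, so some day must exceed 4.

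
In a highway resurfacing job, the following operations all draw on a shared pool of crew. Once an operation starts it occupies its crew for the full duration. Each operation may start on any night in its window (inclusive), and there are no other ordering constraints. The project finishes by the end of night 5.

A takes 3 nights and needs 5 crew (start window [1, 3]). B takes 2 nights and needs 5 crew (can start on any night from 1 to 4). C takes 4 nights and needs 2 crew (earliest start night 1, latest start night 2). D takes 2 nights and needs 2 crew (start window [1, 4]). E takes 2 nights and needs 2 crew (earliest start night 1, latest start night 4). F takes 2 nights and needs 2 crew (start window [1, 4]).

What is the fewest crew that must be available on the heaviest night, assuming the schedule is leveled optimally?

11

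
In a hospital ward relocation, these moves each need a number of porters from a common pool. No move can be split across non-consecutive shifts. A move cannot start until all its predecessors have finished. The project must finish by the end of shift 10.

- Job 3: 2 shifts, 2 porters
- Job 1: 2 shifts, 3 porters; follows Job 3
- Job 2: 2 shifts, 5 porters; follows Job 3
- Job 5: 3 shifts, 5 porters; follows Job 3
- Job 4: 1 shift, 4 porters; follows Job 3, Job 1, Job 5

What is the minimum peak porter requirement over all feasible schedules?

Early-start (Job 3@1, Job 1@3, Job 2@3, Job 5@3, Job 4@6) gives peak 13: s1:2  s2:2  s3:13  s4:13  s5:5  s6:4  s7:0  s8:0  s9:0  s10:0.
Shift Job 2→5, Job 5→7, Job 4→10.
Schedule Job 3@1, Job 1@3, Job 2@5, Job 5@7, Job 4@10: s1:2  s2:2  s3:3  s4:3  s5:5  s6:5  s7:5  s8:5  s9:5  s10:4 — peak 5.

5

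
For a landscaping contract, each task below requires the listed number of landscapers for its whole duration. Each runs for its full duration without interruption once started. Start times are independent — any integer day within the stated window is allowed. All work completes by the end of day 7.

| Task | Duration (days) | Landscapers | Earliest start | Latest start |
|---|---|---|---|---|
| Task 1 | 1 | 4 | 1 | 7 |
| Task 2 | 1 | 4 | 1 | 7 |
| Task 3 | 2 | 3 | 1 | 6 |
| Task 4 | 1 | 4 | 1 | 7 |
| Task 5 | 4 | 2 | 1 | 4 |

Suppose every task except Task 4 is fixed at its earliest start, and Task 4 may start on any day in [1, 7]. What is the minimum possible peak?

13

Task 4@1: d1:17  d2:5  d3:2  d4:2  d5:0  d6:0  d7:0 → peak 17
Task 4@2: d1:13  d2:9  d3:2  d4:2  d5:0  d6:0  d7:0 → peak 13
Task 4@3: d1:13  d2:5  d3:6  d4:2  d5:0  d6:0  d7:0 → peak 13
Task 4@4: d1:13  d2:5  d3:2  d4:6  d5:0  d6:0  d7:0 → peak 13
Task 4@5: d1:13  d2:5  d3:2  d4:2  d5:4  d6:0  d7:0 → peak 13
Task 4@6: d1:13  d2:5  d3:2  d4:2  d5:0  d6:4  d7:0 → peak 13
Task 4@7: d1:13  d2:5  d3:2  d4:2  d5:0  d6:0  d7:4 → peak 13
Best is Task 4@2, peak 13.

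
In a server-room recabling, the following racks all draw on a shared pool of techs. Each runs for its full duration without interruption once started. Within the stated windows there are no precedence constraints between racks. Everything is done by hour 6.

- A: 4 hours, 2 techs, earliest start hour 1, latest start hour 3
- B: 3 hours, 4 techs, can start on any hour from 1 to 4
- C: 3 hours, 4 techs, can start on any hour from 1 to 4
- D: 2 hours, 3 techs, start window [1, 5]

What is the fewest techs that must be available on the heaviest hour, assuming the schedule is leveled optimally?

Early-start (A@1, B@1, C@1, D@1) gives peak 13: h1:13  h2:13  h3:10  h4:2  h5:0  h6:0.
Shift C→4, D→5.
Schedule A@1, B@1, C@4, D@5: h1:6  h2:6  h3:6  h4:6  h5:7  h6:7 — peak 7.
Total tech-hours = 38 over 6 hours ⇒ peak ≥ ⌈38/6⌉ = 7, so 7 is optimal.

7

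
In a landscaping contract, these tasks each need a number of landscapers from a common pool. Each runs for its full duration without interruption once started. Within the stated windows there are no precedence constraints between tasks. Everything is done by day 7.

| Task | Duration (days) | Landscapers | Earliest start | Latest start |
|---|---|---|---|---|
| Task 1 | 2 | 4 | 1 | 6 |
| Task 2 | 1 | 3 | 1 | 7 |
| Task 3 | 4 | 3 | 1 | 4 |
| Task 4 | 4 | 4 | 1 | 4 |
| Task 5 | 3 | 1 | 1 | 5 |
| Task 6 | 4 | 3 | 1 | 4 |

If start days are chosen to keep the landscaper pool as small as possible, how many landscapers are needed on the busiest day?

10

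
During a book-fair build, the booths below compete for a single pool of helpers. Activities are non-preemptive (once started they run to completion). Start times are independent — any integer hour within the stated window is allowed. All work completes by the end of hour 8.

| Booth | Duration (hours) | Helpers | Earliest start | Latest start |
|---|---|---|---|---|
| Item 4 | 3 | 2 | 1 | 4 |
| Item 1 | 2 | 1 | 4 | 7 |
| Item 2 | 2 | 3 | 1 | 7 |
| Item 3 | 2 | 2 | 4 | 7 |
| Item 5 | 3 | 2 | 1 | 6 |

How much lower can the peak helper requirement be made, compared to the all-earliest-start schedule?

Early-start peak: h1:7  h2:7  h3:4  h4:3  h5:3  h6:0  h7:0  h8:0 ⇒ 7.
Leveled (Item 4@1, Item 1@4, Item 2@4, Item 3@6, Item 5@1): h1:4  h2:4  h3:4  h4:4  h5:4  h6:2  h7:2  h8:0 ⇒ 4.
Reduction 7 − 4 = 3.

3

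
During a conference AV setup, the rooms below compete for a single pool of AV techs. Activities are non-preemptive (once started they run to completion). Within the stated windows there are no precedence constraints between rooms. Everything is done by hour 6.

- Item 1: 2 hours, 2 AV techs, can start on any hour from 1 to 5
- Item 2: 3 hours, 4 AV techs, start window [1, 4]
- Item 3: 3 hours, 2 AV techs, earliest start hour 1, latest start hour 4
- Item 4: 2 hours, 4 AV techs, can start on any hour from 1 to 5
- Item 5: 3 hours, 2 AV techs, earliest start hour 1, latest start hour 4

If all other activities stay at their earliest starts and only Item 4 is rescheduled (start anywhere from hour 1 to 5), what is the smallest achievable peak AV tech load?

Item 4@1: h1:14  h2:14  h3:8  h4:0  h5:0  h6:0 → peak 14
Item 4@2: h1:10  h2:14  h3:12  h4:0  h5:0  h6:0 → peak 14
Item 4@3: h1:10  h2:10  h3:12  h4:4  h5:0  h6:0 → peak 12
Item 4@4: h1:10  h2:10  h3:8  h4:4  h5:4  h6:0 → peak 10
Item 4@5: h1:10  h2:10  h3:8  h4:0  h5:4  h6:4 → peak 10
Best is Item 4@4, peak 10.

10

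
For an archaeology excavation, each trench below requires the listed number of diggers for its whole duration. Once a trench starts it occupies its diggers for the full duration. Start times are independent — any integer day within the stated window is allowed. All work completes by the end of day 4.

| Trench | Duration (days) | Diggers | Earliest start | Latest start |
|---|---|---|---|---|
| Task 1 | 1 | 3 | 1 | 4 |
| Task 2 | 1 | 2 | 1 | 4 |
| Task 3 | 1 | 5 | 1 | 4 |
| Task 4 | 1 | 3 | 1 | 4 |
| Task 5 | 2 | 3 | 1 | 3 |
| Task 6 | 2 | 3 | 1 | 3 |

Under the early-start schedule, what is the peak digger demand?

19

Early-start schedule: Task 1@1, Task 2@1, Task 3@1, Task 4@1, Task 5@1, Task 6@1.
Load per day: day 1: 19, day 2: 6, day 3: 0, day 4: 0.
Peak is 19.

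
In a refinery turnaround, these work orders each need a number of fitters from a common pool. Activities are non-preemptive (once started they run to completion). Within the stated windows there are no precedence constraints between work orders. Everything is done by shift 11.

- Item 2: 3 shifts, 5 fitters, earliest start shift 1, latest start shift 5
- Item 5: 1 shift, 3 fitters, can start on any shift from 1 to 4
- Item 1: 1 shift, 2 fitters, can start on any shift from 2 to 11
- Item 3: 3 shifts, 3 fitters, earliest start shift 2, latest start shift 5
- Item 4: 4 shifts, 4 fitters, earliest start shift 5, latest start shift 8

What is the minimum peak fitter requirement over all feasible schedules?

5

Early-start (Item 2@1, Item 5@1, Item 1@2, Item 3@2, Item 4@5) gives peak 10: s1:8  s2:10  s3:8  s4:3  s5:4  s6:4  s7:4  s8:4  s9:0  s10:0  s11:0.
Shift Item 5→4, Item 1→4, Item 3→5, Item 4→8.
Schedule Item 2@1, Item 5@4, Item 1@4, Item 3@5, Item 4@8: s1:5  s2:5  s3:5  s4:5  s5:3  s6:3  s7:3  s8:4  s9:4  s10:4  s11:4 — peak 5.
Total fitter-shifts = 45 over 11 shifts ⇒ peak ≥ ⌈45/11⌉ = 5, so 5 is optimal.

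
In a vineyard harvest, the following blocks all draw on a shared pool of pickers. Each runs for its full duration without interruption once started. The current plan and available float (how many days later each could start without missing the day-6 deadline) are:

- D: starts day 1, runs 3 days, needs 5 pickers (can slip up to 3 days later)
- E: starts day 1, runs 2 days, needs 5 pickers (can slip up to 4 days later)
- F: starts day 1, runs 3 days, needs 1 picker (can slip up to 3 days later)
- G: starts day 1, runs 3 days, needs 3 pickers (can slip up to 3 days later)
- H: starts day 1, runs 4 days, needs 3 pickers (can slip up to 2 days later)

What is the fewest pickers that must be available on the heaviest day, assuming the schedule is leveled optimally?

Early-start (D@1, E@1, F@1, G@1, H@1) gives peak 17: d1:17  d2:17  d3:12  d4:3  d5:0  d6:0.
Shift E→5, G→4.
Schedule D@1, E@5, F@1, G@4, H@1: d1:9  d2:9  d3:9  d4:6  d5:8  d6:8 — peak 9.
Total picker-days = 49 over 6 days ⇒ peak ≥ ⌈49/6⌉ = 9, so 9 is optimal.

9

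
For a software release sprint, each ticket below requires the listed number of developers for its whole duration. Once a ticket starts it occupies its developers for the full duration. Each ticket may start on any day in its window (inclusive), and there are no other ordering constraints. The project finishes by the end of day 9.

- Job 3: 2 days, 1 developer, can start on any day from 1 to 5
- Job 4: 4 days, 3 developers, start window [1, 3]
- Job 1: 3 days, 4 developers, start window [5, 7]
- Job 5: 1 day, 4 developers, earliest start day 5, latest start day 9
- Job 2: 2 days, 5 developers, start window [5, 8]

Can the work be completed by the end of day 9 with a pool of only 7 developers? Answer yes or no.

The minimum achievable peak is 8; 7 < 8, so no feasible schedule stays within the cap.

no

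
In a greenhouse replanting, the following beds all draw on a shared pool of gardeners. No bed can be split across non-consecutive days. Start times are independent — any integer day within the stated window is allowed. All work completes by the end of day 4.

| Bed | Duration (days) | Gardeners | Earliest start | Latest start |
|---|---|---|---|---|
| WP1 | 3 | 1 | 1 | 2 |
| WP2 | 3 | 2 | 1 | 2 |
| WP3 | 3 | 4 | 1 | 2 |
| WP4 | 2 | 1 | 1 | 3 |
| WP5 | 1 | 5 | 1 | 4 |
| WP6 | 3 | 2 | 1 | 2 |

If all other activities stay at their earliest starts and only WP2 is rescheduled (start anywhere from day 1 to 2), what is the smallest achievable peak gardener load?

13

WP2@1: d1:15  d2:10  d3:9  d4:0 → peak 15
WP2@2: d1:13  d2:10  d3:9  d4:2 → peak 13
Best is WP2@2, peak 13.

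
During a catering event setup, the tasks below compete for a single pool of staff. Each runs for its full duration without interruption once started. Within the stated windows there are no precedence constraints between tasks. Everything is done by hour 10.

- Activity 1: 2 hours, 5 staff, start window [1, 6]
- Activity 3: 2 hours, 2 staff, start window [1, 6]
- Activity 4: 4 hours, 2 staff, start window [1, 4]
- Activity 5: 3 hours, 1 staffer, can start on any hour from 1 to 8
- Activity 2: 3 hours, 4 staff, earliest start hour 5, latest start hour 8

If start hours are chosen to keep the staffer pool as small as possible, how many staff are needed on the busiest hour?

5

Early-start (Activity 1@1, Activity 3@1, Activity 4@1, Activity 5@1, Activity 2@5) gives peak 10: h1:10  h2:10  h3:3  h4:2  h5:4  h6:4  h7:4  h8:0  h9:0  h10:0.
Shift Activity 3→3, Activity 4→3, Activity 5→3, Activity 2→7.
Schedule Activity 1@1, Activity 3@3, Activity 4@3, Activity 5@3, Activity 2@7: h1:5  h2:5  h3:5  h4:5  h5:3  h6:2  h7:4  h8:4  h9:4  h10:0 — peak 5.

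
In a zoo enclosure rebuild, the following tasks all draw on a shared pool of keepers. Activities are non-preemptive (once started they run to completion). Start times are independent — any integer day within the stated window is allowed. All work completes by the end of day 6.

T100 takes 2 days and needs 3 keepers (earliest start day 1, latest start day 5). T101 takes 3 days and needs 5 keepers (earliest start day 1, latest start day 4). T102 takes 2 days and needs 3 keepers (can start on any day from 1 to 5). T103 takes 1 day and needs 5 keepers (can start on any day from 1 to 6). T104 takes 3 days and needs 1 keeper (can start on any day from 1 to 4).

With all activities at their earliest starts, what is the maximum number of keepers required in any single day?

17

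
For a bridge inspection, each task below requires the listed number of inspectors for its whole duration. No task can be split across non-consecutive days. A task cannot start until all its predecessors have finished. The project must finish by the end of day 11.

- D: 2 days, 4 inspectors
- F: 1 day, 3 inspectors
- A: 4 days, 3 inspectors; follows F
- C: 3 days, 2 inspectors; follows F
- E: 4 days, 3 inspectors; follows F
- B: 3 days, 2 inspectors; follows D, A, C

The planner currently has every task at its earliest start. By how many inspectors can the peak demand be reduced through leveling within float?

7

Early-start peak: d1:7  d2:12  d3:8  d4:8  d5:6  d6:2  d7:2  d8:2  d9:0  d10:0  d11:0 ⇒ 12.
Leveled (D@1, F@3, A@4, C@4, E@8, B@8): d1:4  d2:4  d3:3  d4:5  d5:5  d6:5  d7:3  d8:5  d9:5  d10:5  d11:3 ⇒ 5.
Reduction 12 − 5 = 7.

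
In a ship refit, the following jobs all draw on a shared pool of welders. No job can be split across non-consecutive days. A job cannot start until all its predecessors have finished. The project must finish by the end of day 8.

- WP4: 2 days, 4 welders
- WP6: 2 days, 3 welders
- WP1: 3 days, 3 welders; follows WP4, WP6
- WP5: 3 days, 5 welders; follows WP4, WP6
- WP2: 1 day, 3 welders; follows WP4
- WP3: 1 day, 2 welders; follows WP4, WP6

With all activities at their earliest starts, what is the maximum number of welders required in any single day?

Early-start schedule: WP4@1, WP6@1, WP1@3, WP5@3, WP2@3, WP3@3.
Load per day: day 1: 7, day 2: 7, day 3: 13, day 4: 8, day 5: 8, day 6: 0, day 7: 0, day 8: 0.
Peak is 13.

13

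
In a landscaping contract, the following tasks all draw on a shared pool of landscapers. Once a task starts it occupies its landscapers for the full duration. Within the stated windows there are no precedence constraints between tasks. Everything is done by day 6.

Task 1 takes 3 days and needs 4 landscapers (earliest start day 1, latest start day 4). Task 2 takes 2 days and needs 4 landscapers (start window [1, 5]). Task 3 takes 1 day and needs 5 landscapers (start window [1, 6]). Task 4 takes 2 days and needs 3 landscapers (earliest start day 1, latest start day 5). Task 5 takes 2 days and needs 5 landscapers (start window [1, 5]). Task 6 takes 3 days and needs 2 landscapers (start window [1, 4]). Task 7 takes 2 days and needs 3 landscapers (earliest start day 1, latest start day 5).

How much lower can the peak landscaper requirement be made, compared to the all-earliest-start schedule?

17

Early-start peak: d1:26  d2:21  d3:6  d4:0  d5:0  d6:0 ⇒ 26.
Leveled (Task 1@1, Task 2@4, Task 3@6, Task 4@3, Task 5@1, Task 6@3, Task 7@5): d1:9  d2:9  d3:9  d4:9  d5:9  d6:8 ⇒ 9.
Reduction 26 − 9 = 17.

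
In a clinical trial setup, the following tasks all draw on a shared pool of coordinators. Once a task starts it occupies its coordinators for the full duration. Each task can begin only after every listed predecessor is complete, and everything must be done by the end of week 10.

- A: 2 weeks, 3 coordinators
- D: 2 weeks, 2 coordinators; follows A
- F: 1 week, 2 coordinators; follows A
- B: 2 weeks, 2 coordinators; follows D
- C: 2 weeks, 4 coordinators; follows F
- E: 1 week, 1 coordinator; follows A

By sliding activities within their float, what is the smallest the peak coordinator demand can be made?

Early-start (A@1, D@3, F@3, B@5, C@4, E@3) gives peak 6: w1:3  w2:3  w3:5  w4:6  w5:6  w6:2  w7:0  w8:0  w9:0  w10:0.
Shift C→7, E→4.
Schedule A@1, D@3, F@3, B@5, C@7, E@4: w1:3  w2:3  w3:4  w4:3  w5:2  w6:2  w7:4  w8:4  w9:0  w10:0 — peak 4.

4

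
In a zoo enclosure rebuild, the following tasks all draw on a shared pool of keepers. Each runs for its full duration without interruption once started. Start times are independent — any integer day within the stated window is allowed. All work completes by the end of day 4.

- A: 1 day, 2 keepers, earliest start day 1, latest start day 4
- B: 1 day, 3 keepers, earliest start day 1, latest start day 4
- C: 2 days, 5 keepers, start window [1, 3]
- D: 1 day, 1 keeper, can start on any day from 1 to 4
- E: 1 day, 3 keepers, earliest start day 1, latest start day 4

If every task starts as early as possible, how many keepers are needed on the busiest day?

14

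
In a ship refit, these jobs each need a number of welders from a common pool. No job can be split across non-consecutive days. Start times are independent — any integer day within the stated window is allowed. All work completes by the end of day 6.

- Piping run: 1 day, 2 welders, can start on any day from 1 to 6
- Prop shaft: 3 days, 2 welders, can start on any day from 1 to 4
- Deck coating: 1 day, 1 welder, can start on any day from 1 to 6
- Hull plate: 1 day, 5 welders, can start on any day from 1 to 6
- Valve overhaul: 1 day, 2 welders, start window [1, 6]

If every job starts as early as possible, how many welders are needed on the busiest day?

12

Early-start schedule: Piping run@1, Prop shaft@1, Deck coating@1, Hull plate@1, Valve overhaul@1.
Load per day: day 1: 12, day 2: 2, day 3: 2, day 4: 0, day 5: 0, day 6: 0.
Peak is 12.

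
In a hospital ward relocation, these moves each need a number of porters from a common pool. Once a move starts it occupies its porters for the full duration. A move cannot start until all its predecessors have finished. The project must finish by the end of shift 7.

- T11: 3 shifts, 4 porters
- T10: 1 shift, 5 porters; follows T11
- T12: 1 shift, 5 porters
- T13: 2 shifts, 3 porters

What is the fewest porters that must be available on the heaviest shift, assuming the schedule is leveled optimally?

Early-start (T11@1, T10@4, T12@1, T13@1) gives peak 12: s1:12  s2:7  s3:4  s4:5  s5:0  s6:0  s7:0.
Shift T12→5, T13→6.
Schedule T11@1, T10@4, T12@5, T13@6: s1:4  s2:4  s3:4  s4:5  s5:5  s6:3  s7:3 — peak 5.

5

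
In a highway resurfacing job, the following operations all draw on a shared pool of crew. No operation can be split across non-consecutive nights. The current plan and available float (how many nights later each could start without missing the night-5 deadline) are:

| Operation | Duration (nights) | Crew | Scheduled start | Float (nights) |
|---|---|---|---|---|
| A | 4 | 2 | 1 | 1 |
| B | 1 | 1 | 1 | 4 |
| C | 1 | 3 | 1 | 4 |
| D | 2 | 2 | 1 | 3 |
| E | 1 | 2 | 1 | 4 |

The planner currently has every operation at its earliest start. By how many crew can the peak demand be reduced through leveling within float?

6

Early-start peak: n1:10  n2:4  n3:2  n4:2  n5:0 ⇒ 10.
Leveled (A@1, B@1, C@5, D@2, E@4): n1:3  n2:4  n3:4  n4:4  n5:3 ⇒ 4.
Reduction 10 − 4 = 6.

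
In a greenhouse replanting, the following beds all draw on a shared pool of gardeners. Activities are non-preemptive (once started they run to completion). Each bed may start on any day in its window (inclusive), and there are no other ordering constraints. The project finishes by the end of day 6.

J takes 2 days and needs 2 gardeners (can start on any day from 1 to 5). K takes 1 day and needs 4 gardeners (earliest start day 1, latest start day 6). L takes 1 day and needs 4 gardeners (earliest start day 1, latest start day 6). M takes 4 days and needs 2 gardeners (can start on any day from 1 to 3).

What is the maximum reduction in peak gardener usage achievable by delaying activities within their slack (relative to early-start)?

8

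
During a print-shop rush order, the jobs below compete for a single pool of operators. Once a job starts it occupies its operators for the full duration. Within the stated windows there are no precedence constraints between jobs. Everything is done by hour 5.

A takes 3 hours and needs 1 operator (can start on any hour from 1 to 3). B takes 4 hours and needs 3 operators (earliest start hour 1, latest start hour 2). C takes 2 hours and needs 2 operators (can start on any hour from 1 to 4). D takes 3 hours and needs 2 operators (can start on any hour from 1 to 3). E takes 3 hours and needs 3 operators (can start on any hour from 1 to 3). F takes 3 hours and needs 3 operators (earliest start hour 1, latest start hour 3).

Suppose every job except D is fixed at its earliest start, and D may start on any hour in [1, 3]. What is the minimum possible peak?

D@1: h1:14  h2:14  h3:12  h4:3  h5:0 → peak 14
D@2: h1:12  h2:14  h3:12  h4:5  h5:0 → peak 14
D@3: h1:12  h2:12  h3:12  h4:5  h5:2 → peak 12
Best is D@3, peak 12.

12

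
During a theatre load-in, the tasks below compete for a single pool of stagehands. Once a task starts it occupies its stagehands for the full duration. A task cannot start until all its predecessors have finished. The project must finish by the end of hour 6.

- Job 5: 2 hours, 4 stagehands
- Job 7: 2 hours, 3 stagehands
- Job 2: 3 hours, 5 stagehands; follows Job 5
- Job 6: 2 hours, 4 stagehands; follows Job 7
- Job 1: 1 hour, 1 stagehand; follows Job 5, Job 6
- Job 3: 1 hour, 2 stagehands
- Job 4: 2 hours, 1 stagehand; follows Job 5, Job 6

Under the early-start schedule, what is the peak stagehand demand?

9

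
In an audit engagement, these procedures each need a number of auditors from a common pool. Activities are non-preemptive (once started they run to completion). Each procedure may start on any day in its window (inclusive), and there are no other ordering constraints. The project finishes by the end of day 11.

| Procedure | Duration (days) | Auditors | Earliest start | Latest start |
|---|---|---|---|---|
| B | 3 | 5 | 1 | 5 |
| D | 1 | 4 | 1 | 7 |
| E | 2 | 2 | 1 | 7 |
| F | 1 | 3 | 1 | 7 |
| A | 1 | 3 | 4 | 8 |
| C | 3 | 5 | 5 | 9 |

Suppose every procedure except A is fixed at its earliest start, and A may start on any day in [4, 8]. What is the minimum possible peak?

14

A@4: d1:14  d2:7  d3:5  d4:3  d5:5  d6:5  d7:5  d8:0  d9:0  d10:0  d11:0 → peak 14
A@5: d1:14  d2:7  d3:5  d4:0  d5:8  d6:5  d7:5  d8:0  d9:0  d10:0  d11:0 → peak 14
A@6: d1:14  d2:7  d3:5  d4:0  d5:5  d6:8  d7:5  d8:0  d9:0  d10:0  d11:0 → peak 14
A@7: d1:14  d2:7  d3:5  d4:0  d5:5  d6:5  d7:8  d8:0  d9:0  d10:0  d11:0 → peak 14
A@8: d1:14  d2:7  d3:5  d4:0  d5:5  d6:5  d7:5  d8:3  d9:0  d10:0  d11:0 → peak 14
Best is A@4, peak 14.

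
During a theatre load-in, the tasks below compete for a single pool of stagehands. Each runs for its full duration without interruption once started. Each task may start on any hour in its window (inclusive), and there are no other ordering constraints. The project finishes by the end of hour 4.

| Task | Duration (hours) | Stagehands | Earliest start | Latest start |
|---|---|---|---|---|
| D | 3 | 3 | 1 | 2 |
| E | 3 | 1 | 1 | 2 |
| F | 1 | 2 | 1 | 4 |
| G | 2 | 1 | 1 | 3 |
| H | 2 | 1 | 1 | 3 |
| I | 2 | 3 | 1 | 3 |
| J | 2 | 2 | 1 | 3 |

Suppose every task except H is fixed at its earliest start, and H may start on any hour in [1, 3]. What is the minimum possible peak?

H@1: h1:13  h2:11  h3:4  h4:0 → peak 13
H@2: h1:12  h2:11  h3:5  h4:0 → peak 12
H@3: h1:12  h2:10  h3:5  h4:1 → peak 12
Best is H@2, peak 12.

12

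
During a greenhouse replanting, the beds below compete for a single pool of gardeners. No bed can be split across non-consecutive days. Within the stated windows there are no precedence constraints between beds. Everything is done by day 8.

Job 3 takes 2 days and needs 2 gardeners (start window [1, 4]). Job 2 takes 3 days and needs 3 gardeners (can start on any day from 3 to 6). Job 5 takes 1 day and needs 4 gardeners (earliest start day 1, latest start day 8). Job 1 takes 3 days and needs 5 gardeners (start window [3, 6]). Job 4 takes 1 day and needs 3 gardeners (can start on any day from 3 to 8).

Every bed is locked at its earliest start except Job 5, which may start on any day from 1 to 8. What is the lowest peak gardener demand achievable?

Job 5@1: d1:6  d2:2  d3:11  d4:8  d5:8  d6:0  d7:0  d8:0 → peak 11
Job 5@2: d1:2  d2:6  d3:11  d4:8  d5:8  d6:0  d7:0  d8:0 → peak 11
Job 5@3: d1:2  d2:2  d3:15  d4:8  d5:8  d6:0  d7:0  d8:0 → peak 15
Job 5@4: d1:2  d2:2  d3:11  d4:12  d5:8  d6:0  d7:0  d8:0 → peak 12
Job 5@5: d1:2  d2:2  d3:11  d4:8  d5:12  d6:0  d7:0  d8:0 → peak 12
Job 5@6: d1:2  d2:2  d3:11  d4:8  d5:8  d6:4  d7:0  d8:0 → peak 11
Job 5@7: d1:2  d2:2  d3:11  d4:8  d5:8  d6:0  d7:4  d8:0 → peak 11
Job 5@8: d1:2  d2:2  d3:11  d4:8  d5:8  d6:0  d7:0  d8:4 → peak 11
Best is Job 5@1, peak 11.

11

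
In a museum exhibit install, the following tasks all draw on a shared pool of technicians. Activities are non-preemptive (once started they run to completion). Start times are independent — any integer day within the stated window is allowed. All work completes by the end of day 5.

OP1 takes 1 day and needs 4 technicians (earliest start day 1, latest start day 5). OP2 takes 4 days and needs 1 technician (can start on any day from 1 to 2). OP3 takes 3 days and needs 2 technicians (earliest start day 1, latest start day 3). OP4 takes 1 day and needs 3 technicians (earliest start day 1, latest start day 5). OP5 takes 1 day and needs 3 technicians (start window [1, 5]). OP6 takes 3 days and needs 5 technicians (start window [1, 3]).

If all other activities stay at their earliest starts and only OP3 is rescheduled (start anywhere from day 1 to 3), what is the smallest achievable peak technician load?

16

OP3@1: d1:18  d2:8  d3:8  d4:1  d5:0 → peak 18
OP3@2: d1:16  d2:8  d3:8  d4:3  d5:0 → peak 16
OP3@3: d1:16  d2:6  d3:8  d4:3  d5:2 → peak 16
Best is OP3@2, peak 16.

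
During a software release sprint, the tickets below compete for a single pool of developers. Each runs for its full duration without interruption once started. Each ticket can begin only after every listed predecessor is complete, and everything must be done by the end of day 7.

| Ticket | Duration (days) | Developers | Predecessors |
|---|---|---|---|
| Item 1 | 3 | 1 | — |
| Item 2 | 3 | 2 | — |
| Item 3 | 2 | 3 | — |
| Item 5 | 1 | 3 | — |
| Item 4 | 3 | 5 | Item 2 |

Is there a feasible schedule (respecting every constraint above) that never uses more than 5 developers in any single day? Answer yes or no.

no

The minimum achievable peak is 6; 5 < 6, so no feasible schedule stays within the cap.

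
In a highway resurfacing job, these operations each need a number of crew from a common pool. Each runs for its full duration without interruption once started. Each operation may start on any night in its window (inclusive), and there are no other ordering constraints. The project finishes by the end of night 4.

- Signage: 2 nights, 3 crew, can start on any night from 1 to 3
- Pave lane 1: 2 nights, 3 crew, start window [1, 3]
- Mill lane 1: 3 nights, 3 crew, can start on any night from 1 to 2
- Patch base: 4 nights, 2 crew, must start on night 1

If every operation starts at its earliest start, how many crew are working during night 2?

11

At early start, night 2 has: Signage, Pave lane 1, Mill lane 1, Patch base.
Demand: 3 + 3 + 3 + 2 = 11.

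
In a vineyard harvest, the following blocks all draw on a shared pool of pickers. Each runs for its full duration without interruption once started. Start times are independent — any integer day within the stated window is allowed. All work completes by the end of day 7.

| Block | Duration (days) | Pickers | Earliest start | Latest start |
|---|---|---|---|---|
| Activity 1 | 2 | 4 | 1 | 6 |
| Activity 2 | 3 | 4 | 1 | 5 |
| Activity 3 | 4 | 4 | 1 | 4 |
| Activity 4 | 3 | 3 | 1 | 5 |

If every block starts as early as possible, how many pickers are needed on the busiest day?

15

Early-start schedule: Activity 1@1, Activity 2@1, Activity 3@1, Activity 4@1.
Load per day: day 1: 15, day 2: 15, day 3: 11, day 4: 4, day 5: 0, day 6: 0, day 7: 0.
Peak is 15.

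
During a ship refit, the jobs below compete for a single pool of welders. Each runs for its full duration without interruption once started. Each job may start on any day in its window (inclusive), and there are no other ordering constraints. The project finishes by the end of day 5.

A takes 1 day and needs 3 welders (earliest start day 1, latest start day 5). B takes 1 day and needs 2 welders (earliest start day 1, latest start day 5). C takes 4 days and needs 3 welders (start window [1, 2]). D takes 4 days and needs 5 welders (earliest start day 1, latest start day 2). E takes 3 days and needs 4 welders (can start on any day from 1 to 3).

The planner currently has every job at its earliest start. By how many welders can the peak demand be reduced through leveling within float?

5

Early-start peak: d1:17  d2:12  d3:12  d4:8  d5:0 ⇒ 17.
Leveled (A@1, B@1, C@1, D@2, E@1): d1:12  d2:12  d3:12  d4:8  d5:5 ⇒ 12.
Reduction 17 − 12 = 5.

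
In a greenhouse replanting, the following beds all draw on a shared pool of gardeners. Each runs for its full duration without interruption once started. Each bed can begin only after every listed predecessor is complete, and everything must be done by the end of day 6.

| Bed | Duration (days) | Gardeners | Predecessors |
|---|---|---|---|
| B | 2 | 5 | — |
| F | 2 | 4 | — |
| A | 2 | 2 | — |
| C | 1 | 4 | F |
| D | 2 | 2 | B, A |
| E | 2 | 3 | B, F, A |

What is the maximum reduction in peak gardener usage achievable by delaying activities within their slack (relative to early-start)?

Early-start peak: d1:11  d2:11  d3:9  d4:5  d5:0  d6:0 ⇒ 11.
Leveled (B@1, F@3, A@1, C@5, D@3, E@5): d1:7  d2:7  d3:6  d4:6  d5:7  d6:3 ⇒ 7.
Reduction 11 − 7 = 4.

4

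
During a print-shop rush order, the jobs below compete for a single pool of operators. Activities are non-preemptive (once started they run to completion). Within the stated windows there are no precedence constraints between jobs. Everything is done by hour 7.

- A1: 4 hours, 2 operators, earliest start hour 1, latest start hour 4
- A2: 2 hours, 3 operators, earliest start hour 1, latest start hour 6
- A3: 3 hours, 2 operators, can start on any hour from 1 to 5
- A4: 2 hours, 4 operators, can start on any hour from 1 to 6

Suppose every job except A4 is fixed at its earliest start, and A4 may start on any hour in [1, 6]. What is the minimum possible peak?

A4@1: h1:11  h2:11  h3:4  h4:2  h5:0  h6:0  h7:0 → peak 11
A4@2: h1:7  h2:11  h3:8  h4:2  h5:0  h6:0  h7:0 → peak 11
A4@3: h1:7  h2:7  h3:8  h4:6  h5:0  h6:0  h7:0 → peak 8
A4@4: h1:7  h2:7  h3:4  h4:6  h5:4  h6:0  h7:0 → peak 7
A4@5: h1:7  h2:7  h3:4  h4:2  h5:4  h6:4  h7:0 → peak 7
A4@6: h1:7  h2:7  h3:4  h4:2  h5:0  h6:4  h7:4 → peak 7
Best is A4@4, peak 7.

7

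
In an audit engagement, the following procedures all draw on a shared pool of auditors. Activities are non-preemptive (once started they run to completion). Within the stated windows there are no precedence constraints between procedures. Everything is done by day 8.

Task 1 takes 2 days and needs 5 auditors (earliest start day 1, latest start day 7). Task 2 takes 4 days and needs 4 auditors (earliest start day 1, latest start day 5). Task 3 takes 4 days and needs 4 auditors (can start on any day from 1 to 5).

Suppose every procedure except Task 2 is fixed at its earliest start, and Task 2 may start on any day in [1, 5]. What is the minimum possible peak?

9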